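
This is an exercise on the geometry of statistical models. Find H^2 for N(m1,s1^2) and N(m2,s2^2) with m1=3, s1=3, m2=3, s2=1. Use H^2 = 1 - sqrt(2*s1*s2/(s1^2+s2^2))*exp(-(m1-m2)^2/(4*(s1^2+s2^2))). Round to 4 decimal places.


Squared Hellinger distance for Gaussians:
H^2 = 1 - sqrt(2*s1*s2/(s1^2+s2^2)) * exp(-(m1-m2)^2/(4*(s1^2+s2^2))).
s1^2 = 9, s2^2 = 1, s1^2+s2^2 = 10.
sqrt(2*3*1/(10)) = 0.774597.
(m1-m2)^2 = (0)^2 = 0.
exp(-0/(4*10)) = exp(0.0) = 1.0.
H^2 = 1 - 0.774597*1.0 = 0.2254

0.2254


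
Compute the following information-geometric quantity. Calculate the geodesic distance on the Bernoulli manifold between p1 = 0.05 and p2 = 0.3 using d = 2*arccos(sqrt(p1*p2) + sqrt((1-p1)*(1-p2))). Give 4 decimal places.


Geodesic distance on Bernoulli manifold:
d(p1,p2) = 2*arccos(sqrt(p1*p2) + sqrt((1-p1)*(1-p2))).
sqrt(p1*p2) = sqrt(0.05*0.3) = 0.122474.
sqrt((1-p1)*(1-p2)) = sqrt(0.95*0.7) = 0.815475.
arg = 0.122474 + 0.815475 = 0.93795.
d = 2*arccos(0.93795) = 0.7083

0.7083


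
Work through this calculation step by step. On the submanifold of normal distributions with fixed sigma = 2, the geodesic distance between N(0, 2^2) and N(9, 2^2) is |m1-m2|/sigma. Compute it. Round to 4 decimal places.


On the fixed-variance normal subfamily, geodesic distance = |m1-m2|/sigma.
|0 - 9| = 9.
sigma = 2.
d = 9/2 = 4.5000

4.5000


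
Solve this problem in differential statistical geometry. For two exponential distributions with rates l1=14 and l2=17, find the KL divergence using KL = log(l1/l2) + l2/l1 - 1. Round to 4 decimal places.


KL divergence for exponential family:
KL = log(l1/l2) + l2/l1 - 1.
log(14/17) = -0.194156.
17/14 = 1.214286.
KL = -0.194156 + 1.214286 - 1 = 0.0201

0.0201


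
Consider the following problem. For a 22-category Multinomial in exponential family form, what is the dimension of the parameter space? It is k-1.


Exponential family dimension calculation:
For Multinomial with k=22 categories, dim = k-1 = 21.

21


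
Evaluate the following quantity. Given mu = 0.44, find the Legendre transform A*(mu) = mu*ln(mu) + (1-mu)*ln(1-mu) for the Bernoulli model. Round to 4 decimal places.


Legendre transform for Bernoulli:
A*(mu) = mu*log(mu) + (1-mu)*log(1-mu).
mu = 0.44, 1-mu = 0.56.
mu*log(mu) = 0.44*log(0.44) = -0.361231.
(1-mu)*log(1-mu) = 0.56*log(0.56) = -0.324698.
A* = -0.361231 + -0.324698 = -0.6859

-0.6859


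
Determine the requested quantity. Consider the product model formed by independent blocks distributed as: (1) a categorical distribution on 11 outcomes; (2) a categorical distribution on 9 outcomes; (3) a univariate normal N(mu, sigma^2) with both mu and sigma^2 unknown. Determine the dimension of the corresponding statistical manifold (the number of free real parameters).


The dimension of a statistical manifold equals the number of free
(independent) real parameters of the model. For a product of independent
blocks the parameter counts add.
- categorical on 11 outcomes (probabilities sum to 1): 11-1 = 10.
- categorical on 9 outcomes (probabilities sum to 1): 9-1 = 8.
- normal (mu, sigma^2): 2.
Total = 10 + 8 + 2 = 20.
Dimension = 20

20


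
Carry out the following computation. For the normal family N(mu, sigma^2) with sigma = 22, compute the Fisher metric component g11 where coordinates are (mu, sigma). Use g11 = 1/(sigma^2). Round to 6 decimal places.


For the 2-parameter normal family, the Fisher metric has:
  g11 = 1/sigma^2, g22 = 2/sigma^2.
sigma = 22, sigma^2 = 484.
g11 = 0.002066

0.002066


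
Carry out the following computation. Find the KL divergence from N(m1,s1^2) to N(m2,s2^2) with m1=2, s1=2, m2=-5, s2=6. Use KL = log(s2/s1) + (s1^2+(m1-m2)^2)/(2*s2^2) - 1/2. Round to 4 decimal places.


KL divergence between normal distributions:
KL = log(s2/s1) + (s1^2 + (m1-m2)^2)/(2*s2^2) - 1/2.
log(6/2) = 1.098612.
(2^2 + (2--5)^2)/(2*6^2) = (4 + 49)/72 = 0.736111.
KL = 1.098612 + 0.736111 - 0.5 = 1.3347

1.3347


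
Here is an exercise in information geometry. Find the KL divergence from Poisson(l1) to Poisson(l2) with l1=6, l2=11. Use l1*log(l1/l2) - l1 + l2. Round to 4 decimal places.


KL divergence for Poisson:
KL = l1*log(l1/l2) - l1 + l2.
l1 = 6, l2 = 11.
log(6/11) = -0.606136.
l1*log(l1/l2) = 6 * -0.606136 = -3.636815.
KL = -3.636815 - 6 + 11 = 1.3632

1.3632


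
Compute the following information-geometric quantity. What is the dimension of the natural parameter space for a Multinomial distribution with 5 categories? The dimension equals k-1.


Exponential family dimension calculation:
For Multinomial with k=5 categories, dim = k-1 = 4.

4


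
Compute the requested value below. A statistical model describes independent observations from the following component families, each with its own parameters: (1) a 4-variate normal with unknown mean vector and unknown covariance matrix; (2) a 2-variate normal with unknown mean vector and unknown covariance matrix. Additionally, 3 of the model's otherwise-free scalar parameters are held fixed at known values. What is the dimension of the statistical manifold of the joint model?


The dimension of a statistical manifold equals the number of free
(independent) real parameters of the model. For a product of independent
blocks the parameter counts add.
- 4-variate normal: 4 (mean) + 4*5/2 = 10 (symmetric covariance) = 14.
- 2-variate normal: 2 (mean) + 2*3/2 = 3 (symmetric covariance) = 5.
Total = 14 + 5 = 19.
3 parameter(s) fixed at known values: 19 - 3 = 16.
Dimension = 16

16


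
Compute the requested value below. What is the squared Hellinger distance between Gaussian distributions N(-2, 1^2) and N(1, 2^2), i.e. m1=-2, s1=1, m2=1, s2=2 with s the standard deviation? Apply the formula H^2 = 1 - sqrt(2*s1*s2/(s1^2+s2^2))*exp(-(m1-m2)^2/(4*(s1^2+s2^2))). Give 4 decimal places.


Squared Hellinger distance for Gaussians:
H^2 = 1 - sqrt(2*s1*s2/(s1^2+s2^2)) * exp(-(m1-m2)^2/(4*(s1^2+s2^2))).
s1^2 = 1, s2^2 = 4, s1^2+s2^2 = 5.
sqrt(2*1*2/(5)) = 0.894427.
(m1-m2)^2 = (-3)^2 = 9.
exp(-9/(4*5)) = exp(-0.45) = 0.637628.
H^2 = 1 - 0.894427*0.637628 = 0.4297

0.4297


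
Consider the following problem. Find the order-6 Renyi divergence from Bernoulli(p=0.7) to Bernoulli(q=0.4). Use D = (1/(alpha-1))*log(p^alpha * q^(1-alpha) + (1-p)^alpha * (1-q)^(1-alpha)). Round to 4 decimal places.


Renyi divergence of order alpha between Bernoulli distributions:
D = (1/(alpha-1))*log(p^alpha * q^(1-alpha) + (1-p)^alpha * (1-q)^(1-alpha)).
alpha = 6, p = 0.7, q = 0.4.
p^alpha * q^(1-alpha) = 0.7^6 * 0.4^-5 = 11.48916.
(1-p)^alpha * (1-q)^(1-alpha) = 0.3^6 * 0.6^-5 = 0.009375.
sum = 11.48916 + 0.009375 = 11.498535.
D = (1/5)*log(11.498535) = 0.4884

0.4884


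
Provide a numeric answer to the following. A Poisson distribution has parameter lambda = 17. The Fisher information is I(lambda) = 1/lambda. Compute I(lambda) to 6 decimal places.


Fisher information for Poisson: I(lambda) = 1/lambda.
lambda = 17.
I(lambda) = 1/17 = 0.058824

0.058824


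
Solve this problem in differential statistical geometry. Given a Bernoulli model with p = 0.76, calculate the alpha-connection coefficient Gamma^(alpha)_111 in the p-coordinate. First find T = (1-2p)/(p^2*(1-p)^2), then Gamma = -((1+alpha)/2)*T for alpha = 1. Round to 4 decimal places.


Skewness (Amari-Chentsov) tensor: T = (1-2p)/(p^2*(1-p)^2).
p = 0.76, 1-2p = -0.52, p^2 = 0.5776, (1-p)^2 = 0.0576.
T = -0.52/(0.5776 * 0.0576) = -15.629809.
In the p-coordinate, Gamma^(alpha) = Gamma^(0) - (alpha/2)*T with Gamma^(0) = (1/2)*g'(p) = -T/2,
so Gamma^(alpha) = -((1+alpha)/2)*T.
alpha = 1, -(1+alpha)/2 = -1.0.
Gamma = -1.0 * -15.629809 = 15.6298

15.6298


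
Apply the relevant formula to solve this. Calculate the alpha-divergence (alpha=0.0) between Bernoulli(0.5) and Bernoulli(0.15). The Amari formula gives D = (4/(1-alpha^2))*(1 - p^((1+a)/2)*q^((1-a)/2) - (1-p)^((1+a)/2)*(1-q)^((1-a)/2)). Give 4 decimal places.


Amari alpha-divergence:
D = (4/(1-alpha^2))*(1 - p^((1+a)/2)*q^((1-a)/2) - (1-p)^((1+a)/2)*(1-q)^((1-a)/2)).
alpha = 0.0, p = 0.5, q = 0.15.
e1 = (1+alpha)/2 = 0.5, e2 = (1-alpha)/2 = 0.5.
t1 = p^e1 * q^e2 = 0.5^0.5 * 0.15^0.5 = 0.273861.
t2 = (1-p)^e1 * (1-q)^e2 = 0.5^0.5 * 0.85^0.5 = 0.65192.
4/(1-alpha^2) = 4.0.
D = 4.0*(1 - 0.273861 - 0.65192) = 0.2969

0.2969


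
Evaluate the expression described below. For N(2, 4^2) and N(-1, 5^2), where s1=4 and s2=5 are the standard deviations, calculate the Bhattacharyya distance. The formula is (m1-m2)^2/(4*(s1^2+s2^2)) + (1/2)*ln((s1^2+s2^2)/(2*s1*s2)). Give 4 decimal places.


Bhattacharyya distance between two Gaussians:
DB = (m1-m2)^2/(4*(s1^2+s2^2)) + (1/2)*ln((s1^2+s2^2)/(2*s1*s2)).
(m1-m2)^2 = (3)^2 = 9.
s1^2+s2^2 = 16 + 25 = 41.
term1 = 9/164 = 0.054878.
term2 = 0.5*ln(41/40.0) = 0.012346.
DB = 0.054878 + 0.012346 = 0.0672

0.0672


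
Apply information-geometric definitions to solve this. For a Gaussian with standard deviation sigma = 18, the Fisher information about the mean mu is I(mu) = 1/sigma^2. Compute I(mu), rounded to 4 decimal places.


The Fisher information for the mean of a normal distribution is I(mu) = 1/sigma^2.
sigma = 18, so sigma^2 = 324.
I(mu) = 1/324 = 0.0031

0.0031


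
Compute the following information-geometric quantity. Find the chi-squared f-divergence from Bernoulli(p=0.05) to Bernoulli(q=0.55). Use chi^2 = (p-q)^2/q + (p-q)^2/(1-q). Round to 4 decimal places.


Chi-squared divergence between Bernoulli distributions:
chi^2 = (p-q)^2/q + (p-q)^2/(1-q).
p = 0.05, q = 0.55, p-q = -0.5.
(p-q)^2 = 0.25.
term1 = 0.25/0.55 = 0.454545.
term2 = 0.25/0.45 = 0.555556.
chi^2 = 0.454545 + 0.555556 = 1.0101

1.0101


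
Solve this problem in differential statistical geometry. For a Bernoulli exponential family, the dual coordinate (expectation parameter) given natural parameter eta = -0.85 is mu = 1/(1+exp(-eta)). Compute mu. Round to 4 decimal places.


Dual coordinate (expectation parameter) for Bernoulli:
mu = 1/(1+exp(-eta)).
eta = -0.85.
exp(-eta) = exp(0.85) = 2.339647.
mu = 1/(1+2.339647) = 0.2994

0.2994


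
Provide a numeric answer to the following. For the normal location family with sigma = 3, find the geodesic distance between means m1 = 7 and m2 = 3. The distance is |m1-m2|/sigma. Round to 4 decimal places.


On the fixed-variance normal subfamily, geodesic distance = |m1-m2|/sigma.
|7 - 3| = 4.
sigma = 3.
d = 4/3 = 1.3333

1.3333


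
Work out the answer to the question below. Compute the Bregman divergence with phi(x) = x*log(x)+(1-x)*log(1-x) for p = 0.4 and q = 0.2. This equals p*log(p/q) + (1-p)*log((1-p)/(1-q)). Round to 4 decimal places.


Bregman divergence with negative entropy generator:
D = p*log(p/q) + (1-p)*log((1-p)/(1-q)).
p = 0.4, q = 0.2.
p*log(p/q) = 0.4*log(0.4/0.2) = 0.277259.
(1-p)*log((1-p)/(1-q)) = 0.6*log(0.6/0.8) = -0.172609.
D = 0.277259 + -0.172609 = 0.1046

0.1046


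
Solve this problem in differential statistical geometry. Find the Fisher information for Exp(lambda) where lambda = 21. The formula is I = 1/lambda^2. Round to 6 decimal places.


Fisher information for exponential: I(lambda) = 1/lambda^2.
lambda = 21, lambda^2 = 441.
I = 1/441 = 0.002268

0.002268


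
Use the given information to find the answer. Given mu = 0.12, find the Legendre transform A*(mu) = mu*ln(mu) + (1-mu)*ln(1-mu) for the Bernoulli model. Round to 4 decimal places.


Legendre transform for Bernoulli:
A*(mu) = mu*log(mu) + (1-mu)*log(1-mu).
mu = 0.12, 1-mu = 0.88.
mu*log(mu) = 0.12*log(0.12) = -0.254432.
(1-mu)*log(1-mu) = 0.88*log(0.88) = -0.112493.
A* = -0.254432 + -0.112493 = -0.3669

-0.3669


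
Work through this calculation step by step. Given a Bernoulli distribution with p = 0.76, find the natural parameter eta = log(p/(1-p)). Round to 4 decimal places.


Natural parameter for Bernoulli: eta = log(p/(1-p)).
p = 0.76, 1-p = 0.24.
p/(1-p) = 3.166667.
eta = log(3.166667) = 1.1527

1.1527


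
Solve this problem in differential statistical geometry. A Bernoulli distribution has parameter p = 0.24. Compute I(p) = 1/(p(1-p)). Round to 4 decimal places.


For Bernoulli(p), Fisher information is I(p) = 1/(p*(1-p)).
p = 0.24, 1-p = 0.76.
p*(1-p) = 0.1824.
I(p) = 1/0.1824 = 5.4825

5.4825


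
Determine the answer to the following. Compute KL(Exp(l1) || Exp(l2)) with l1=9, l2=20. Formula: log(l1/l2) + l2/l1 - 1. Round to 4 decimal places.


KL divergence for exponential family:
KL = log(l1/l2) + l2/l1 - 1.
log(9/20) = -0.798508.
20/9 = 2.222222.
KL = -0.798508 + 2.222222 - 1 = 0.4237

0.4237


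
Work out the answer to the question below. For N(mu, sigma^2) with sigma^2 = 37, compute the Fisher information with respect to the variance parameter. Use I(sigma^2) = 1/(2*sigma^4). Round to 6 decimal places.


Fisher information for variance: I(sigma^2) = 1/(2*sigma^4).
sigma^2 = 37, so sigma^4 = 1369.
I = 1/(2*1369) = 1/2738 = 0.000365

0.000365


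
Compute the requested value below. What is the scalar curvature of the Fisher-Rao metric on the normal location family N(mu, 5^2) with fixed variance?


This family has a single free parameter, so its statistical manifold
is 1-dimensional. The Riemann curvature tensor of any 1-dimensional
Riemannian manifold vanishes identically, so R = 0.

0


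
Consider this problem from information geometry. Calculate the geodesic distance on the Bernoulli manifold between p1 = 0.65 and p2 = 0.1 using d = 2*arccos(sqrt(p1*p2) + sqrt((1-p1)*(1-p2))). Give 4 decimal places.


Geodesic distance on Bernoulli manifold:
d(p1,p2) = 2*arccos(sqrt(p1*p2) + sqrt((1-p1)*(1-p2))).
sqrt(p1*p2) = sqrt(0.65*0.1) = 0.254951.
sqrt((1-p1)*(1-p2)) = sqrt(0.35*0.9) = 0.561249.
arg = 0.254951 + 0.561249 = 0.8162.
d = 2*arccos(0.8162) = 1.2320

1.2320


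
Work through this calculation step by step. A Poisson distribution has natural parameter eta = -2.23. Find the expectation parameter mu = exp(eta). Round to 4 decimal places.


Expectation parameter for Poisson exponential family:
mu = exp(eta).
eta = -2.23.
mu = exp(-2.23) = 0.1075

0.1075


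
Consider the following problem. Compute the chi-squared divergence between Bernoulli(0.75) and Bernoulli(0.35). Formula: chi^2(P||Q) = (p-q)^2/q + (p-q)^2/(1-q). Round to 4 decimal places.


Chi-squared divergence between Bernoulli distributions:
chi^2 = (p-q)^2/q + (p-q)^2/(1-q).
p = 0.75, q = 0.35, p-q = 0.4.
(p-q)^2 = 0.16.
term1 = 0.16/0.35 = 0.457143.
term2 = 0.16/0.65 = 0.246154.
chi^2 = 0.457143 + 0.246154 = 0.7033

0.7033


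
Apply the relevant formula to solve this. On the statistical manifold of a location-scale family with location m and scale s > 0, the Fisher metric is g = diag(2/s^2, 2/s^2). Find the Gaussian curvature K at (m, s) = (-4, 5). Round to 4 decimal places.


The metric has the form g = (A dm^2 + B ds^2)/s^2 with A = 2, B = 2.
Substitute u = sqrt(A/B)*m: g = B*(du^2 + ds^2)/s^2, i.e. B times the
Poincare upper half-plane metric, which has constant Gaussian curvature -1.
Scaling a 2D metric by a constant c divides the Gaussian curvature by c,
so K = -1/B = -1/(2) = -0.5000 everywhere (the point (m, s) = (-4, 5) is irrelevant:
the curvature is constant).
The requested Gaussian curvature is K = -0.5000.

-0.5000


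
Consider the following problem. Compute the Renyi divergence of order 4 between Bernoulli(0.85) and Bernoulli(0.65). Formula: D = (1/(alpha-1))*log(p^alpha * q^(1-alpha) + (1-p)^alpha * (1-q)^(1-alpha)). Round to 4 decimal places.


Renyi divergence of order alpha between Bernoulli distributions:
D = (1/(alpha-1))*log(p^alpha * q^(1-alpha) + (1-p)^alpha * (1-q)^(1-alpha)).
alpha = 4, p = 0.85, q = 0.65.
p^alpha * q^(1-alpha) = 0.85^4 * 0.65^-3 = 1.900797.
(1-p)^alpha * (1-q)^(1-alpha) = 0.15^4 * 0.35^-3 = 0.011808.
sum = 1.900797 + 0.011808 = 1.912604.
D = (1/3)*log(1.912604) = 0.2162

0.2162


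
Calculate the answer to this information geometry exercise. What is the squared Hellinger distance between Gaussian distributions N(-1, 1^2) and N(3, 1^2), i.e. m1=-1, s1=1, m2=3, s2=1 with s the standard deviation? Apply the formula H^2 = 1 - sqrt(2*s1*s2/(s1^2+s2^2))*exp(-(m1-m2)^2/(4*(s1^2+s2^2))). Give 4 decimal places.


Squared Hellinger distance for Gaussians:
H^2 = 1 - sqrt(2*s1*s2/(s1^2+s2^2)) * exp(-(m1-m2)^2/(4*(s1^2+s2^2))).
s1^2 = 1, s2^2 = 1, s1^2+s2^2 = 2.
sqrt(2*1*1/(2)) = 1.0.
(m1-m2)^2 = (-4)^2 = 16.
exp(-16/(4*2)) = exp(-2.0) = 0.135335.
H^2 = 1 - 1.0*0.135335 = 0.8647

0.8647


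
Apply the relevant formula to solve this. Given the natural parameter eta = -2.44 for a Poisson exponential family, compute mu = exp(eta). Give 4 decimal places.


Expectation parameter for Poisson exponential family:
mu = exp(eta).
eta = -2.44.
mu = exp(-2.44) = 0.0872

0.0872


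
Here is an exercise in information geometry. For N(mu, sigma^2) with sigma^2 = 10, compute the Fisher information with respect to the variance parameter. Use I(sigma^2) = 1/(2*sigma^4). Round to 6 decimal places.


Fisher information for variance: I(sigma^2) = 1/(2*sigma^4).
sigma^2 = 10, so sigma^4 = 100.
I = 1/(2*100) = 1/200 = 0.005000

0.005000


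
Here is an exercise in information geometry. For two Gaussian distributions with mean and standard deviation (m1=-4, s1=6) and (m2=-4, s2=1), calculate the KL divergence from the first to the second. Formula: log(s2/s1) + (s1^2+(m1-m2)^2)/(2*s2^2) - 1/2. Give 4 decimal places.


KL divergence between normal distributions:
KL = log(s2/s1) + (s1^2 + (m1-m2)^2)/(2*s2^2) - 1/2.
log(1/6) = -1.791759.
(6^2 + (-4--4)^2)/(2*1^2) = (36 + 0)/2 = 18.0.
KL = -1.791759 + 18.0 - 0.5 = 15.7082

15.7082


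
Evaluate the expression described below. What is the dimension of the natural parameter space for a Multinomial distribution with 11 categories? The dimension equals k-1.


Exponential family dimension calculation:
For Multinomial with k=11 categories, dim = k-1 = 10.

10


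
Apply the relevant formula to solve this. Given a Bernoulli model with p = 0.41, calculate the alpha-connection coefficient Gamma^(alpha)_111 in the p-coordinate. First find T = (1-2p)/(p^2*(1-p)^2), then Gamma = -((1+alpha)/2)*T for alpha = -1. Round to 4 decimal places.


Skewness (Amari-Chentsov) tensor: T = (1-2p)/(p^2*(1-p)^2).
p = 0.41, 1-2p = 0.18, p^2 = 0.1681, (1-p)^2 = 0.3481.
T = 0.18/(0.1681 * 0.3481) = 3.076102.
In the p-coordinate, Gamma^(alpha) = Gamma^(0) - (alpha/2)*T with Gamma^(0) = (1/2)*g'(p) = -T/2,
so Gamma^(alpha) = -((1+alpha)/2)*T.
alpha = -1, -(1+alpha)/2 = 0.0.
Gamma = 0.0 * 3.076102 = 0.0000

0.0000


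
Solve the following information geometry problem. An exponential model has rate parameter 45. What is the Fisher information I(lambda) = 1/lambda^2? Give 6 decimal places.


Fisher information for exponential: I(lambda) = 1/lambda^2.
lambda = 45, lambda^2 = 2025.
I = 1/2025 = 0.000494

0.000494


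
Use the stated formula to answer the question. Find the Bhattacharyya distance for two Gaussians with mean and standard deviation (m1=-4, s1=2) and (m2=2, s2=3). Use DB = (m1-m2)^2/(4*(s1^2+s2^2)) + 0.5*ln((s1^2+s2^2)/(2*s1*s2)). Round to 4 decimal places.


Bhattacharyya distance between two Gaussians:
DB = (m1-m2)^2/(4*(s1^2+s2^2)) + (1/2)*ln((s1^2+s2^2)/(2*s1*s2)).
(m1-m2)^2 = (-6)^2 = 36.
s1^2+s2^2 = 4 + 9 = 13.
term1 = 36/52 = 0.692308.
term2 = 0.5*ln(13/12.0) = 0.040021.
DB = 0.692308 + 0.040021 = 0.7323

0.7323


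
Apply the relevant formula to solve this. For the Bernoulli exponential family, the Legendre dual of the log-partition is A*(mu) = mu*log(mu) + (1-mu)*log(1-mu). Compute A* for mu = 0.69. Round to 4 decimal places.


Legendre transform for Bernoulli:
A*(mu) = mu*log(mu) + (1-mu)*log(1-mu).
mu = 0.69, 1-mu = 0.31.
mu*log(mu) = 0.69*log(0.69) = -0.256034.
(1-mu)*log(1-mu) = 0.31*log(0.31) = -0.363067.
A* = -0.256034 + -0.363067 = -0.6191

-0.6191


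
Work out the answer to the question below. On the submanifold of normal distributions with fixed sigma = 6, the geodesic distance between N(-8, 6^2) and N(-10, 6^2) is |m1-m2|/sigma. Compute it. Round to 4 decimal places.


On the fixed-variance normal subfamily, geodesic distance = |m1-m2|/sigma.
|-8 - -10| = 2.
sigma = 6.
d = 2/6 = 0.3333

0.3333


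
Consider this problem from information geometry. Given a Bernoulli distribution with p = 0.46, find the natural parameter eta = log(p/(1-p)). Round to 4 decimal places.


Natural parameter for Bernoulli: eta = log(p/(1-p)).
p = 0.46, 1-p = 0.54.
p/(1-p) = 0.851852.
eta = log(0.851852) = -0.1603

-0.1603


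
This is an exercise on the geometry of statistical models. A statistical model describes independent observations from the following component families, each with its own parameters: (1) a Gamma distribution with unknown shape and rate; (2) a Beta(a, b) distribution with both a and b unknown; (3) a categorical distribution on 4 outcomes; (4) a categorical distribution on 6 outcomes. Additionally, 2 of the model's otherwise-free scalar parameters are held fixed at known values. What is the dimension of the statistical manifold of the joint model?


The dimension of a statistical manifold equals the number of free
(independent) real parameters of the model. For a product of independent
blocks the parameter counts add.
- Gamma (shape, rate): 2.
- Beta (a, b): 2.
- categorical on 4 outcomes (probabilities sum to 1): 4-1 = 3.
- categorical on 6 outcomes (probabilities sum to 1): 6-1 = 5.
Total = 2 + 2 + 3 + 5 = 12.
2 parameter(s) fixed at known values: 12 - 2 = 10.
Dimension = 10

10


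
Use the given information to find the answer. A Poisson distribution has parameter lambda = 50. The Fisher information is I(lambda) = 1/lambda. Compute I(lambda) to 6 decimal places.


Fisher information for Poisson: I(lambda) = 1/lambda.
lambda = 50.
I(lambda) = 1/50 = 0.020000

0.020000


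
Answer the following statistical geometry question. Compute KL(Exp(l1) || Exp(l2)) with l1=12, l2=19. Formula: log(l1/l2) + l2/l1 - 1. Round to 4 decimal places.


KL divergence for exponential family:
KL = log(l1/l2) + l2/l1 - 1.
log(12/19) = -0.459532.
19/12 = 1.583333.
KL = -0.459532 + 1.583333 - 1 = 0.1238

0.1238


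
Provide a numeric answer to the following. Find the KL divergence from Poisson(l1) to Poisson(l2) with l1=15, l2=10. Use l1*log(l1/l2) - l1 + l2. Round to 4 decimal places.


KL divergence for Poisson:
KL = l1*log(l1/l2) - l1 + l2.
l1 = 15, l2 = 10.
log(15/10) = 0.405465.
l1*log(l1/l2) = 15 * 0.405465 = 6.081977.
KL = 6.081977 - 15 + 10 = 1.0820

1.0820


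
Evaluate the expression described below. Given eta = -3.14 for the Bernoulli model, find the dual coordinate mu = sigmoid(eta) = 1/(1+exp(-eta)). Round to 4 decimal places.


Dual coordinate (expectation parameter) for Bernoulli:
mu = 1/(1+exp(-eta)).
eta = -3.14.
exp(-eta) = exp(3.14) = 23.103867.
mu = 1/(1+23.103867) = 0.0415

0.0415


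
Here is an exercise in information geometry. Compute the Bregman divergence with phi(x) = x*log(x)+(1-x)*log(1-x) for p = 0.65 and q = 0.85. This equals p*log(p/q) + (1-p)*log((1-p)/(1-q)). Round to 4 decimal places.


Bregman divergence with negative entropy generator:
D = p*log(p/q) + (1-p)*log((1-p)/(1-q)).
p = 0.65, q = 0.85.
p*log(p/q) = 0.65*log(0.65/0.85) = -0.174372.
(1-p)*log((1-p)/(1-q)) = 0.35*log(0.35/0.15) = 0.296554.
D = -0.174372 + 0.296554 = 0.1222

0.1222


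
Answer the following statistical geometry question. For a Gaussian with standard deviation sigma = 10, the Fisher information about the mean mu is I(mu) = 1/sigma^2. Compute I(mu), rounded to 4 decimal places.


The Fisher information for the mean of a normal distribution is I(mu) = 1/sigma^2.
sigma = 10, so sigma^2 = 100.
I(mu) = 1/100 = 0.0100

0.0100


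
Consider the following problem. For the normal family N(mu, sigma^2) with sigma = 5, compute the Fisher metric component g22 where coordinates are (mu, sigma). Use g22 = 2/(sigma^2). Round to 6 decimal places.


For the 2-parameter normal family, the Fisher metric has:
  g11 = 1/sigma^2, g22 = 2/sigma^2.
sigma = 5, sigma^2 = 25.
g22 = 0.080000

0.080000


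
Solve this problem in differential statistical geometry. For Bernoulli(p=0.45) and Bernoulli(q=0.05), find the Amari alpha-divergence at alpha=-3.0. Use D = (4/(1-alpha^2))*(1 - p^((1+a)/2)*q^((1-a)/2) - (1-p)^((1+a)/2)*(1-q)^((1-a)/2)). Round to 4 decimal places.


Amari alpha-divergence:
D = (4/(1-alpha^2))*(1 - p^((1+a)/2)*q^((1-a)/2) - (1-p)^((1+a)/2)*(1-q)^((1-a)/2)).
alpha = -3.0, p = 0.45, q = 0.05.
e1 = (1+alpha)/2 = -1.0, e2 = (1-alpha)/2 = 2.0.
t1 = p^e1 * q^e2 = 0.45^-1.0 * 0.05^2.0 = 0.005556.
t2 = (1-p)^e1 * (1-q)^e2 = 0.55^-1.0 * 0.95^2.0 = 1.640909.
4/(1-alpha^2) = -0.5.
D = -0.5*(1 - 0.005556 - 1.640909) = 0.3232

0.3232


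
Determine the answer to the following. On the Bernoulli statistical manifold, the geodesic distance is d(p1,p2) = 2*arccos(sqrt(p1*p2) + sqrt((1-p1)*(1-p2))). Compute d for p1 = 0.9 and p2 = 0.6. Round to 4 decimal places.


Geodesic distance on Bernoulli manifold:
d(p1,p2) = 2*arccos(sqrt(p1*p2) + sqrt((1-p1)*(1-p2))).
sqrt(p1*p2) = sqrt(0.9*0.6) = 0.734847.
sqrt((1-p1)*(1-p2)) = sqrt(0.1*0.4) = 0.2.
arg = 0.734847 + 0.2 = 0.934847.
d = 2*arccos(0.934847) = 0.7259

0.7259


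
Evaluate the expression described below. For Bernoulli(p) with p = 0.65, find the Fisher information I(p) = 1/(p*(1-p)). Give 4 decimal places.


For Bernoulli(p), Fisher information is I(p) = 1/(p*(1-p)).
p = 0.65, 1-p = 0.35.
p*(1-p) = 0.2275.
I(p) = 1/0.2275 = 4.3956

4.3956


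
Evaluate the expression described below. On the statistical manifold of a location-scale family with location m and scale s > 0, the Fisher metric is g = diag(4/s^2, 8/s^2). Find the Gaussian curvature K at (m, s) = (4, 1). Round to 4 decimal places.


The metric has the form g = (A dm^2 + B ds^2)/s^2 with A = 4, B = 8.
Substitute u = sqrt(A/B)*m: g = B*(du^2 + ds^2)/s^2, i.e. B times the
Poincare upper half-plane metric, which has constant Gaussian curvature -1.
Scaling a 2D metric by a constant c divides the Gaussian curvature by c,
so K = -1/B = -1/(8) = -0.1250 everywhere (the point (m, s) = (4, 1) is irrelevant:
the curvature is constant).
The requested Gaussian curvature is K = -0.1250.

-0.1250


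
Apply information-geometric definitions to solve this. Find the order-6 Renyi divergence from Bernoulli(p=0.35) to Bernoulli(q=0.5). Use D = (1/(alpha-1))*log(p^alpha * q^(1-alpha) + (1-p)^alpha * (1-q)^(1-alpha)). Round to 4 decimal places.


Renyi divergence of order alpha between Bernoulli distributions:
D = (1/(alpha-1))*log(p^alpha * q^(1-alpha) + (1-p)^alpha * (1-q)^(1-alpha)).
alpha = 6, p = 0.35, q = 0.5.
p^alpha * q^(1-alpha) = 0.35^6 * 0.5^-5 = 0.058824.
(1-p)^alpha * (1-q)^(1-alpha) = 0.65^6 * 0.5^-5 = 2.413405.
sum = 0.058824 + 2.413405 = 2.472229.
D = (1/5)*log(2.472229) = 0.1810

0.1810


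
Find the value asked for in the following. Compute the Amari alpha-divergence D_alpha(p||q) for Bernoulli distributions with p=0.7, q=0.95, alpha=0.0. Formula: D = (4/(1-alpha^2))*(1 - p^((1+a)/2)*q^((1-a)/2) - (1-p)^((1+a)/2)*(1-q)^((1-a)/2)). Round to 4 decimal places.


Amari alpha-divergence:
D = (4/(1-alpha^2))*(1 - p^((1+a)/2)*q^((1-a)/2) - (1-p)^((1+a)/2)*(1-q)^((1-a)/2)).
alpha = 0.0, p = 0.7, q = 0.95.
e1 = (1+alpha)/2 = 0.5, e2 = (1-alpha)/2 = 0.5.
t1 = p^e1 * q^e2 = 0.7^0.5 * 0.95^0.5 = 0.815475.
t2 = (1-p)^e1 * (1-q)^e2 = 0.3^0.5 * 0.05^0.5 = 0.122474.
4/(1-alpha^2) = 4.0.
D = 4.0*(1 - 0.815475 - 0.122474) = 0.2482

0.2482


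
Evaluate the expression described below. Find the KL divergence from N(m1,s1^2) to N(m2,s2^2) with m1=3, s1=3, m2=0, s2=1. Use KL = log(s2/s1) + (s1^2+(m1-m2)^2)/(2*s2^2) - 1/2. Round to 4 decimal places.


KL divergence between normal distributions:
KL = log(s2/s1) + (s1^2 + (m1-m2)^2)/(2*s2^2) - 1/2.
log(1/3) = -1.098612.
(3^2 + (3-0)^2)/(2*1^2) = (9 + 9)/2 = 9.0.
KL = -1.098612 + 9.0 - 0.5 = 7.4014

7.4014


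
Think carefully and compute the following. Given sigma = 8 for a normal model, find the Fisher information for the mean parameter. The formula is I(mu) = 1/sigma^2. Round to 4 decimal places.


The Fisher information for the mean of a normal distribution is I(mu) = 1/sigma^2.
sigma = 8, so sigma^2 = 64.
I(mu) = 1/64 = 0.0156

0.0156


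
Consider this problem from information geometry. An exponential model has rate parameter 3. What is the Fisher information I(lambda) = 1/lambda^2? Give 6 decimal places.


Fisher information for exponential: I(lambda) = 1/lambda^2.
lambda = 3, lambda^2 = 9.
I = 1/9 = 0.111111

0.111111


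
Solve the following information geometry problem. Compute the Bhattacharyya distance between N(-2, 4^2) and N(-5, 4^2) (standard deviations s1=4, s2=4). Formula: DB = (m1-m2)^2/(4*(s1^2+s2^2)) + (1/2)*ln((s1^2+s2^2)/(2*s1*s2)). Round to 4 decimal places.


Bhattacharyya distance between two Gaussians:
DB = (m1-m2)^2/(4*(s1^2+s2^2)) + (1/2)*ln((s1^2+s2^2)/(2*s1*s2)).
(m1-m2)^2 = (3)^2 = 9.
s1^2+s2^2 = 16 + 16 = 32.
term1 = 9/128 = 0.070312.
term2 = 0.5*ln(32/32.0) = 0.0.
DB = 0.070312 + 0.0 = 0.0703

0.0703


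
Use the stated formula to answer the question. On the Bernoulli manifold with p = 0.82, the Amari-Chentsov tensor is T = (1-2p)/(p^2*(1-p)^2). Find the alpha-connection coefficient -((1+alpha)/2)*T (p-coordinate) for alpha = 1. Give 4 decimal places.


Skewness (Amari-Chentsov) tensor: T = (1-2p)/(p^2*(1-p)^2).
p = 0.82, 1-2p = -0.64, p^2 = 0.6724, (1-p)^2 = 0.0324.
T = -0.64/(0.6724 * 0.0324) = -29.376988.
In the p-coordinate, Gamma^(alpha) = Gamma^(0) - (alpha/2)*T with Gamma^(0) = (1/2)*g'(p) = -T/2,
so Gamma^(alpha) = -((1+alpha)/2)*T.
alpha = 1, -(1+alpha)/2 = -1.0.
Gamma = -1.0 * -29.376988 = 29.3770

29.3770


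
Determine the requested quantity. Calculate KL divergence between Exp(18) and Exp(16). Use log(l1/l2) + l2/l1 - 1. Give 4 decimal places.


KL divergence for exponential family:
KL = log(l1/l2) + l2/l1 - 1.
log(18/16) = 0.117783.
16/18 = 0.888889.
KL = 0.117783 + 0.888889 - 1 = 0.0067

0.0067


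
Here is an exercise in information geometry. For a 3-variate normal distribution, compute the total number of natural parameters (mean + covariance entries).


Exponential family dimension calculation:
For 3-dim MVN: mean has 3 params, covariance has 3*4/2 = 6 unique entries.
Total dim = 3 + 6 = 9.

9


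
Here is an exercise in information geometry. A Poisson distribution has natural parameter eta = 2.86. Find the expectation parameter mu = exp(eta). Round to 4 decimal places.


Expectation parameter for Poisson exponential family:
mu = exp(eta).
eta = 2.86.
mu = exp(2.86) = 17.4615

17.4615


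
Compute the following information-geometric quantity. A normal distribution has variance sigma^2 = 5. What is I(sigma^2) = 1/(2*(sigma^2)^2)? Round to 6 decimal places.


Fisher information for variance: I(sigma^2) = 1/(2*sigma^4).
sigma^2 = 5, so sigma^4 = 25.
I = 1/(2*25) = 1/50 = 0.020000

0.020000


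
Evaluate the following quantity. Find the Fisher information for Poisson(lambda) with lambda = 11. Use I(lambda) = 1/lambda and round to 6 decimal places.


Fisher information for Poisson: I(lambda) = 1/lambda.
lambda = 11.
I(lambda) = 1/11 = 0.090909

0.090909


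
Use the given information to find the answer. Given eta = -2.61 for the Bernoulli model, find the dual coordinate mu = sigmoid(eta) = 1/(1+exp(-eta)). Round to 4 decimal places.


Dual coordinate (expectation parameter) for Bernoulli:
mu = 1/(1+exp(-eta)).
eta = -2.61.
exp(-eta) = exp(2.61) = 13.599051.
mu = 1/(1+13.599051) = 0.0685

0.0685


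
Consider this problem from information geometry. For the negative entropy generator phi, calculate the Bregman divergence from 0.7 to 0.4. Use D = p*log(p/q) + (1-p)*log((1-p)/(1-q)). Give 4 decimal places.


Bregman divergence with negative entropy generator:
D = p*log(p/q) + (1-p)*log((1-p)/(1-q)).
p = 0.7, q = 0.4.
p*log(p/q) = 0.7*log(0.7/0.4) = 0.391731.
(1-p)*log((1-p)/(1-q)) = 0.3*log(0.3/0.6) = -0.207944.
D = 0.391731 + -0.207944 = 0.1838

0.1838


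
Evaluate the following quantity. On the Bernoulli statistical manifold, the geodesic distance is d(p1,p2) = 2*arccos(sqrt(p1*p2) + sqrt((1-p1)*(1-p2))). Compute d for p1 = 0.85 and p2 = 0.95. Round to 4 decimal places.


Geodesic distance on Bernoulli manifold:
d(p1,p2) = 2*arccos(sqrt(p1*p2) + sqrt((1-p1)*(1-p2))).
sqrt(p1*p2) = sqrt(0.85*0.95) = 0.89861.
sqrt((1-p1)*(1-p2)) = sqrt(0.15*0.05) = 0.086603.
arg = 0.89861 + 0.086603 = 0.985213.
d = 2*arccos(0.985213) = 0.3444

0.3444


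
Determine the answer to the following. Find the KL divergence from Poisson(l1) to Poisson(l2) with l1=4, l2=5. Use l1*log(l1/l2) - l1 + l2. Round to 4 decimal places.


KL divergence for Poisson:
KL = l1*log(l1/l2) - l1 + l2.
l1 = 4, l2 = 5.
log(4/5) = -0.223144.
l1*log(l1/l2) = 4 * -0.223144 = -0.892574.
KL = -0.892574 - 4 + 5 = 0.1074

0.1074


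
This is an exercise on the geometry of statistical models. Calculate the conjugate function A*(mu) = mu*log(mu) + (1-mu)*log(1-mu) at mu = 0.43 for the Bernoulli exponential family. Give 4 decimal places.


Legendre transform for Bernoulli:
A*(mu) = mu*log(mu) + (1-mu)*log(1-mu).
mu = 0.43, 1-mu = 0.57.
mu*log(mu) = 0.43*log(0.43) = -0.362907.
(1-mu)*log(1-mu) = 0.57*log(0.57) = -0.320408.
A* = -0.362907 + -0.320408 = -0.6833

-0.6833


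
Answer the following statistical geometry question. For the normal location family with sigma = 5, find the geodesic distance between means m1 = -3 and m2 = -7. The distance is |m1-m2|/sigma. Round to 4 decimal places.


On the fixed-variance normal subfamily, geodesic distance = |m1-m2|/sigma.
|-3 - -7| = 4.
sigma = 5.
d = 4/5 = 0.8000

0.8000


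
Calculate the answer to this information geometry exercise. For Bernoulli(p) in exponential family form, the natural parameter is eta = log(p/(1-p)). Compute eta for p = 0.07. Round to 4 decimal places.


Natural parameter for Bernoulli: eta = log(p/(1-p)).
p = 0.07, 1-p = 0.93.
p/(1-p) = 0.075269.
eta = log(0.075269) = -2.5867

-2.5867


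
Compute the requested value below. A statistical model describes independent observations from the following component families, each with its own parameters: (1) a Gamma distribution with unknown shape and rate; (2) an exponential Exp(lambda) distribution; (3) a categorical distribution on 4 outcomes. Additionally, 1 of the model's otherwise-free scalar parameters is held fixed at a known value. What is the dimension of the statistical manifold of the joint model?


The dimension of a statistical manifold equals the number of free
(independent) real parameters of the model. For a product of independent
blocks the parameter counts add.
- Gamma (shape, rate): 2.
- exponential (lambda): 1.
- categorical on 4 outcomes (probabilities sum to 1): 4-1 = 3.
Total = 2 + 1 + 3 = 6.
1 parameter(s) fixed at known values: 6 - 1 = 5.
Dimension = 5

5


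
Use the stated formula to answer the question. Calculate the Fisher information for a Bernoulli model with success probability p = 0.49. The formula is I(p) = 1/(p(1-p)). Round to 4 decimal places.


For Bernoulli(p), Fisher information is I(p) = 1/(p*(1-p)).
p = 0.49, 1-p = 0.51.
p*(1-p) = 0.2499.
I(p) = 1/0.2499 = 4.0016

4.0016


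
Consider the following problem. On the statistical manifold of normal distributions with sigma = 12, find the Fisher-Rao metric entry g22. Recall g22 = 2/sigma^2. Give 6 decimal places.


For the 2-parameter normal family, the Fisher metric has:
  g11 = 1/sigma^2, g22 = 2/sigma^2.
sigma = 12, sigma^2 = 144.
g22 = 0.013889

0.013889


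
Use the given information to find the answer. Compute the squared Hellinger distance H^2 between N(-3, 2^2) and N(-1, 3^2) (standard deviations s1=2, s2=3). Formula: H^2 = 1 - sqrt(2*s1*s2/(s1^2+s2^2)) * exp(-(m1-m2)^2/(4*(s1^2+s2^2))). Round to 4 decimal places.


Squared Hellinger distance for Gaussians:
H^2 = 1 - sqrt(2*s1*s2/(s1^2+s2^2)) * exp(-(m1-m2)^2/(4*(s1^2+s2^2))).
s1^2 = 4, s2^2 = 9, s1^2+s2^2 = 13.
sqrt(2*2*3/(13)) = 0.960769.
(m1-m2)^2 = (-2)^2 = 4.
exp(-4/(4*13)) = exp(-0.076923) = 0.925961.
H^2 = 1 - 0.960769*0.925961 = 0.1104

0.1104


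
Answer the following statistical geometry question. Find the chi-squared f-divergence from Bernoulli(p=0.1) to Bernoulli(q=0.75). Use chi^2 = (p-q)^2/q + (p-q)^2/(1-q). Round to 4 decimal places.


Chi-squared divergence between Bernoulli distributions:
chi^2 = (p-q)^2/q + (p-q)^2/(1-q).
p = 0.1, q = 0.75, p-q = -0.65.
(p-q)^2 = 0.4225.
term1 = 0.4225/0.75 = 0.563333.
term2 = 0.4225/0.25 = 1.69.
chi^2 = 0.563333 + 1.69 = 2.2533

2.2533


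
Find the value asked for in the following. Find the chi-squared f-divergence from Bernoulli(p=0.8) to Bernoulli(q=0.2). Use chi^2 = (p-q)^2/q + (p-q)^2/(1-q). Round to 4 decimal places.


Chi-squared divergence between Bernoulli distributions:
chi^2 = (p-q)^2/q + (p-q)^2/(1-q).
p = 0.8, q = 0.2, p-q = 0.6.
(p-q)^2 = 0.36.
term1 = 0.36/0.2 = 1.8.
term2 = 0.36/0.8 = 0.45.
chi^2 = 1.8 + 0.45 = 2.2500

2.2500


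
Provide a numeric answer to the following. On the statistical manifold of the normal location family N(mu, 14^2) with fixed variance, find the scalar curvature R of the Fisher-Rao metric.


This family has a single free parameter, so its statistical manifold
is 1-dimensional. The Riemann curvature tensor of any 1-dimensional
Riemannian manifold vanishes identically, so R = 0.

0


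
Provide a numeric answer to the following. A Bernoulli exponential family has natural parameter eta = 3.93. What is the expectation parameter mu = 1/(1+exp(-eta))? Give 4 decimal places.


Dual coordinate (expectation parameter) for Bernoulli:
mu = 1/(1+exp(-eta)).
eta = 3.93.
exp(-eta) = exp(-3.93) = 0.019644.
mu = 1/(1+0.019644) = 0.9807

0.9807


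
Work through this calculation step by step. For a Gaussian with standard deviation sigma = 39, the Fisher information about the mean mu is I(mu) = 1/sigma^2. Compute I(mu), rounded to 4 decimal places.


The Fisher information for the mean of a normal distribution is I(mu) = 1/sigma^2.
sigma = 39, so sigma^2 = 1521.
I(mu) = 1/1521 = 0.0007

0.0007


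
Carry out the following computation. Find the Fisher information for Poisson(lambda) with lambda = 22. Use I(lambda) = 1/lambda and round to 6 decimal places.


Fisher information for Poisson: I(lambda) = 1/lambda.
lambda = 22.
I(lambda) = 1/22 = 0.045455

0.045455


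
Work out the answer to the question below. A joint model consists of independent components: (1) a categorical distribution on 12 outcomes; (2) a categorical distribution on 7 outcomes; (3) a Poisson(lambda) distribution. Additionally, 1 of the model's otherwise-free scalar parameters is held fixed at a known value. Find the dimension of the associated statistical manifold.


The dimension of a statistical manifold equals the number of free
(independent) real parameters of the model. For a product of independent
blocks the parameter counts add.
- categorical on 12 outcomes (probabilities sum to 1): 12-1 = 11.
- categorical on 7 outcomes (probabilities sum to 1): 7-1 = 6.
- Poisson (lambda): 1.
Total = 11 + 6 + 1 = 18.
1 parameter(s) fixed at known values: 18 - 1 = 17.
Dimension = 17

17


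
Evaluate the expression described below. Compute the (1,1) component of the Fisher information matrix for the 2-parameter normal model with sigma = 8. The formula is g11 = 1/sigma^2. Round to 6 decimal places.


For the 2-parameter normal family, the Fisher metric has:
  g11 = 1/sigma^2, g22 = 2/sigma^2.
sigma = 8, sigma^2 = 64.
g11 = 0.015625

0.015625


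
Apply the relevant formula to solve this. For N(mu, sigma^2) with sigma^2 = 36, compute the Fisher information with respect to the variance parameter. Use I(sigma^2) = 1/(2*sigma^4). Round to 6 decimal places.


Fisher information for variance: I(sigma^2) = 1/(2*sigma^4).
sigma^2 = 36, so sigma^4 = 1296.
I = 1/(2*1296) = 1/2592 = 0.000386

0.000386


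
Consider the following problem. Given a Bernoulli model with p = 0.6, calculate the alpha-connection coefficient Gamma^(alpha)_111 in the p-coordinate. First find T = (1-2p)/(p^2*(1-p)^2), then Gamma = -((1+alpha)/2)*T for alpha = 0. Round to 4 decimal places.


Skewness (Amari-Chentsov) tensor: T = (1-2p)/(p^2*(1-p)^2).
p = 0.6, 1-2p = -0.2, p^2 = 0.36, (1-p)^2 = 0.16.
T = -0.2/(0.36 * 0.16) = -3.472222.
In the p-coordinate, Gamma^(alpha) = Gamma^(0) - (alpha/2)*T with Gamma^(0) = (1/2)*g'(p) = -T/2,
so Gamma^(alpha) = -((1+alpha)/2)*T.
alpha = 0, -(1+alpha)/2 = -0.5.
Gamma = -0.5 * -3.472222 = 1.7361

1.7361
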